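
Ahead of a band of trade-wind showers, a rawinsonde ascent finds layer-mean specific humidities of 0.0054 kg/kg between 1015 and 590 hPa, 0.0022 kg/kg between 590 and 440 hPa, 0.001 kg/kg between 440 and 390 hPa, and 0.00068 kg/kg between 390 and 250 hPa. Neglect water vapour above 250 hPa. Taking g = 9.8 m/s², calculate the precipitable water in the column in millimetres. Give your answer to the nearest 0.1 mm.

Precipitable water is the column-integrated vapour mass per unit area: PW = (1/g) Σ q̄ Δp, with q in kg/kg and Δp in Pa (1 kg/m² of water = 1 mm).
Layer 1015–590 hPa: Δp = 425 hPa = 42500 Pa, q̄ = 0.0054 kg/kg → 0.0054 × 42500 / 9.8 = 23.42 mm
Layer 590–440 hPa: Δp = 150 hPa = 15000 Pa, q̄ = 0.0022 kg/kg → 0.0022 × 15000 / 9.8 = 3.37 mm
Layer 440–390 hPa: Δp = 50 hPa = 5000 Pa, q̄ = 0.001 kg/kg → 0.001 × 5000 / 9.8 = 0.51 mm
Layer 390–250 hPa: Δp = 140 hPa = 14000 Pa, q̄ = 0.00068 kg/kg → 0.00068 × 14000 / 9.8 = 0.97 mm
PW = 23.42 + 3.37 + 0.51 + 0.97 = 28.27 ≈ 28.3 mm.

PW ≈ 28.3 mm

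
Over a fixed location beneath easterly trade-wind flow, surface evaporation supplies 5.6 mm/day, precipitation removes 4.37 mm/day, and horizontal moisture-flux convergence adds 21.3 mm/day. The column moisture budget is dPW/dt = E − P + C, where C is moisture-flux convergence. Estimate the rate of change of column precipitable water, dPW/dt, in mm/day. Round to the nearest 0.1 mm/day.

dPW/dt ≈ 22.5 mm/day

dPW/dt = E − P + C = 5.6 − 4.37 + (21.3) = 22.5 mm/day.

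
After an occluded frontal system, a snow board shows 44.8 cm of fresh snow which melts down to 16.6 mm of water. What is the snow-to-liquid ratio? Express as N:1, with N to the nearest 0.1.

Ratio = snow depth / SWE = 448 mm / 16.6 mm = 27.0, i.e. 27.0:1.

ratio ≈ 27.0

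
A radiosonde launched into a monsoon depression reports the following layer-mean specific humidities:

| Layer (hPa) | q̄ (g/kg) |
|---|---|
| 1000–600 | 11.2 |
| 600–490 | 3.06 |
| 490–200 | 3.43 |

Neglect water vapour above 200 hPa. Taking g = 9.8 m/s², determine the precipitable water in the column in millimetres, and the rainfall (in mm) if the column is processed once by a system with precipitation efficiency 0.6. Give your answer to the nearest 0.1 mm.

PW ≈ 59.3 mm; rainfall ≈ 35.6 mm

Precipitable water is the column-integrated vapour mass per unit area: PW = (1/g) Σ q̄ Δp, with q in kg/kg and Δp in Pa (1 kg/m² of water = 1 mm).
Layer 1000–600 hPa: Δp = 400 hPa = 40000 Pa, q̄ = 0.0112 kg/kg → 0.0112 × 40000 / 9.8 = 45.71 mm
Layer 600–490 hPa: Δp = 110 hPa = 11000 Pa, q̄ = 0.00306 kg/kg → 0.00306 × 11000 / 9.8 = 3.43 mm
Layer 490–200 hPa: Δp = 290 hPa = 29000 Pa, q̄ = 0.00343 kg/kg → 0.00343 × 29000 / 9.8 = 10.15 mm
PW = 45.71 + 3.43 + 10.15 = 59.29 ≈ 59.3 mm.
Rainfall = ε × PW = 0.6 × 59.3 = 35.6 mm.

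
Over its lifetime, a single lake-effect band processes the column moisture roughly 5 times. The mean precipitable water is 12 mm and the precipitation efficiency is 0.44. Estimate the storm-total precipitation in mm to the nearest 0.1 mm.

Each cycle deposits ε × PW = 0.44 × 12 = 5.28 mm.
Over 5 cycles: 5 × 5.28 = 26.4 mm.

precipitation ≈ 26.4 mm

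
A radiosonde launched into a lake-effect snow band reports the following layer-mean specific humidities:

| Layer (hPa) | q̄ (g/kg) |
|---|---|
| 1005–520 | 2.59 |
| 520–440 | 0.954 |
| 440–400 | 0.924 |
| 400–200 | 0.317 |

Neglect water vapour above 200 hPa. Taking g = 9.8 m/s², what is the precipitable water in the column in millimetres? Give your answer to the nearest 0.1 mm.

Precipitable water is the column-integrated vapour mass per unit area: PW = (1/g) Σ q̄ Δp, with q in kg/kg and Δp in Pa (1 kg/m² of water = 1 mm).
Layer 1005–520 hPa: Δp = 485 hPa = 48500 Pa, q̄ = 0.00259 kg/kg → 0.00259 × 48500 / 9.8 = 12.82 mm
Layer 520–440 hPa: Δp = 80 hPa = 8000 Pa, q̄ = 0.000954 kg/kg → 0.000954 × 8000 / 9.8 = 0.78 mm
Layer 440–400 hPa: Δp = 40 hPa = 4000 Pa, q̄ = 0.000924 kg/kg → 0.000924 × 4000 / 9.8 = 0.38 mm
Layer 400–200 hPa: Δp = 200 hPa = 20000 Pa, q̄ = 0.000317 kg/kg → 0.000317 × 20000 / 9.8 = 0.65 mm
PW = 12.82 + 0.78 + 0.38 + 0.65 = 14.63 ≈ 14.6 mm.

PW ≈ 14.6 mm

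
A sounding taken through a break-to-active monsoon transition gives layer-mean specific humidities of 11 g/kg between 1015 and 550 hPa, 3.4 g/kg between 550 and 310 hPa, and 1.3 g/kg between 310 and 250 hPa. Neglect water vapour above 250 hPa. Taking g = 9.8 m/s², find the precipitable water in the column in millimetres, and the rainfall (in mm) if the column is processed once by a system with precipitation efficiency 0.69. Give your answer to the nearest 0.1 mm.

PW ≈ 61.3 mm; rainfall ≈ 42.3 mm

Precipitable water is the column-integrated vapour mass per unit area: PW = (1/g) Σ q̄ Δp, with q in kg/kg and Δp in Pa (1 kg/m² of water = 1 mm).
Layer 1015–550 hPa: Δp = 465 hPa = 46500 Pa, q̄ = 0.011 kg/kg → 0.011 × 46500 / 9.8 = 52.19 mm
Layer 550–310 hPa: Δp = 240 hPa = 24000 Pa, q̄ = 0.0034 kg/kg → 0.0034 × 24000 / 9.8 = 8.33 mm
Layer 310–250 hPa: Δp = 60 hPa = 6000 Pa, q̄ = 0.0013 kg/kg → 0.0013 × 6000 / 9.8 = 0.80 mm
PW = 52.19 + 8.33 + 0.80 = 61.32 ≈ 61.3 mm.
Rainfall = ε × PW = 0.69 × 61.3 = 42.3 mm.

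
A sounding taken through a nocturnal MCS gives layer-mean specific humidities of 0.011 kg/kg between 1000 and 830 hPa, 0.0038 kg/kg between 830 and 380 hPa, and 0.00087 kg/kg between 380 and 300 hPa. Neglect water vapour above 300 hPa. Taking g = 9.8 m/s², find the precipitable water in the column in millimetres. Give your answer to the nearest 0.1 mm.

PW ≈ 37.2 mm

Precipitable water is the column-integrated vapour mass per unit area: PW = (1/g) Σ q̄ Δp, with q in kg/kg and Δp in Pa (1 kg/m² of water = 1 mm).
Layer 1000–830 hPa: Δp = 170 hPa = 17000 Pa, q̄ = 0.011 kg/kg → 0.011 × 17000 / 9.8 = 19.08 mm
Layer 830–380 hPa: Δp = 450 hPa = 45000 Pa, q̄ = 0.0038 kg/kg → 0.0038 × 45000 / 9.8 = 17.45 mm
Layer 380–300 hPa: Δp = 80 hPa = 8000 Pa, q̄ = 0.00087 kg/kg → 0.00087 × 8000 / 9.8 = 0.71 mm
PW = 19.08 + 17.45 + 0.71 = 37.24 ≈ 37.2 mm.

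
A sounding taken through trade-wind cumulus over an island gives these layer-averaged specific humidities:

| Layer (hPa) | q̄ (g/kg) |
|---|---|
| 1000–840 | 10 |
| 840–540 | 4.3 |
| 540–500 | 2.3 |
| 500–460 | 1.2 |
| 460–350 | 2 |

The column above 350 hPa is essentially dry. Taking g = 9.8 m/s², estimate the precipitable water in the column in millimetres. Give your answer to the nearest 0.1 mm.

Precipitable water is the column-integrated vapour mass per unit area: PW = (1/g) Σ q̄ Δp, with q in kg/kg and Δp in Pa (1 kg/m² of water = 1 mm).
Layer 1000–840 hPa: Δp = 160 hPa = 16000 Pa, q̄ = 0.01 kg/kg → 0.01 × 16000 / 9.8 = 16.33 mm
Layer 840–540 hPa: Δp = 300 hPa = 30000 Pa, q̄ = 0.0043 kg/kg → 0.0043 × 30000 / 9.8 = 13.16 mm
Layer 540–500 hPa: Δp = 40 hPa = 4000 Pa, q̄ = 0.0023 kg/kg → 0.0023 × 4000 / 9.8 = 0.94 mm
Layer 500–460 hPa: Δp = 40 hPa = 4000 Pa, q̄ = 0.0012 kg/kg → 0.0012 × 4000 / 9.8 = 0.49 mm
Layer 460–350 hPa: Δp = 110 hPa = 11000 Pa, q̄ = 0.002 kg/kg → 0.002 × 11000 / 9.8 = 2.24 mm
PW = 16.33 + 13.16 + 0.94 + 0.49 + 2.24 = 33.16 ≈ 33.2 mm.

PW ≈ 33.2 mm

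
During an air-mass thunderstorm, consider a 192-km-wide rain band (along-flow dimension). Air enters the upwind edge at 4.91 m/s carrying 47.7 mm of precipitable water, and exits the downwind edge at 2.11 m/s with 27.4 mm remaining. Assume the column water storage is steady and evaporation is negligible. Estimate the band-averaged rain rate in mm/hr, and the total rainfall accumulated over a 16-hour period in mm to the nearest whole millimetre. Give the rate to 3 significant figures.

Column moisture flux per unit crosswind length is F = V × PW.
Inflow: F_in = 4.91 × 47.7 = 234.207 mm·m/s
Outflow: F_out = 2.11 × 27.4 = 57.814 mm·m/s
Steady-state rate R = (F_in − F_out)/L = (234.207 − 57.814) / 192000 m = 9.187e-04 mm/s.
R = 9.187e-04 × 3600 = 3.31 mm/hr.
Over 16 h: total = 3.31 × 16 = 52.96 ≈ 53 mm.

R ≈ 3.31 mm/hr; total ≈ 53 mm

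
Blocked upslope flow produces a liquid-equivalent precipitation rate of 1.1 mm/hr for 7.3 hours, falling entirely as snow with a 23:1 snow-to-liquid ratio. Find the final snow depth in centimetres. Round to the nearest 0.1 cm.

Liquid-equivalent depth = 1.1 × 7.3 = 8.03 mm.
Snow depth = 8.03 mm × 23 = 184.69 mm = 18.5 cm.

snow depth ≈ 18.5 cm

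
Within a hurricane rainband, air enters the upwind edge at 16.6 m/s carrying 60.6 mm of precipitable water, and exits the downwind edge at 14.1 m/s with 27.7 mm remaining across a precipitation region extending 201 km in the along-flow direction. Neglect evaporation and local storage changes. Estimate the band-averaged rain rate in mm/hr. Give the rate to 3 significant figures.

R ≈ 11.0 mm/hr

Column moisture flux per unit crosswind length is F = V × PW.
Inflow: F_in = 16.6 × 60.6 = 1005.96 mm·m/s
Outflow: F_out = 14.1 × 27.7 = 390.57 mm·m/s
Steady-state rate R = (F_in − F_out)/L = (1005.96 − 390.57) / 201000 m = 3.062e-03 mm/s.
R = 3.062e-03 × 3600 = 11.0 mm/hr.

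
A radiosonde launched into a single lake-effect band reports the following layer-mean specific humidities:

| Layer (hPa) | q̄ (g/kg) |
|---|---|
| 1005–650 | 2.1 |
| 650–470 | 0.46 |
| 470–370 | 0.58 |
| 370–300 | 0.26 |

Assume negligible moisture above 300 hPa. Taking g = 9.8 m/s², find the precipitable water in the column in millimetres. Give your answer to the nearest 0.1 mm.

Precipitable water is the column-integrated vapour mass per unit area: PW = (1/g) Σ q̄ Δp, with q in kg/kg and Δp in Pa (1 kg/m² of water = 1 mm).
Layer 1005–650 hPa: Δp = 355 hPa = 35500 Pa, q̄ = 0.0021 kg/kg → 0.0021 × 35500 / 9.8 = 7.61 mm
Layer 650–470 hPa: Δp = 180 hPa = 18000 Pa, q̄ = 0.00046 kg/kg → 0.00046 × 18000 / 9.8 = 0.84 mm
Layer 470–370 hPa: Δp = 100 hPa = 10000 Pa, q̄ = 0.00058 kg/kg → 0.00058 × 10000 / 9.8 = 0.59 mm
Layer 370–300 hPa: Δp = 70 hPa = 7000 Pa, q̄ = 0.00026 kg/kg → 0.00026 × 7000 / 9.8 = 0.19 mm
PW = 7.61 + 0.84 + 0.59 + 0.19 = 9.23 ≈ 9.2 mm.

PW ≈ 9.2 mm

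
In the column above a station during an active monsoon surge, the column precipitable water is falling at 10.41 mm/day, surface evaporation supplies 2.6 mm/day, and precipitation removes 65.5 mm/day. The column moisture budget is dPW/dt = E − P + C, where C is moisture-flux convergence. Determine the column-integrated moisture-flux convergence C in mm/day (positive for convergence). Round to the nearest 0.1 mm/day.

C ≈ 52.5 mm/day

dPW/dt = -10.41 mm/day.
C = dPW/dt − E + P = (-10.41) − 2.6 + 65.5 = 52.5 mm/day.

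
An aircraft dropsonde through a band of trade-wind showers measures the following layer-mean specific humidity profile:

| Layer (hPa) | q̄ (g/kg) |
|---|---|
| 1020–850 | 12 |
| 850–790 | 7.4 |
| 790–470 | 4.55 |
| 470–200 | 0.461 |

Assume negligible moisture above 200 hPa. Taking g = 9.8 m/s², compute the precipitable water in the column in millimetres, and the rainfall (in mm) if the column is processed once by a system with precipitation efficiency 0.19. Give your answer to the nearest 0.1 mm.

PW ≈ 41.5 mm; rainfall ≈ 7.9 mm

Precipitable water is the column-integrated vapour mass per unit area: PW = (1/g) Σ q̄ Δp, with q in kg/kg and Δp in Pa (1 kg/m² of water = 1 mm).
Layer 1020–850 hPa: Δp = 170 hPa = 17000 Pa, q̄ = 0.012 kg/kg → 0.012 × 17000 / 9.8 = 20.82 mm
Layer 850–790 hPa: Δp = 60 hPa = 6000 Pa, q̄ = 0.0074 kg/kg → 0.0074 × 6000 / 9.8 = 4.53 mm
Layer 790–470 hPa: Δp = 320 hPa = 32000 Pa, q̄ = 0.00455 kg/kg → 0.00455 × 32000 / 9.8 = 14.86 mm
Layer 470–200 hPa: Δp = 270 hPa = 27000 Pa, q̄ = 0.000461 kg/kg → 0.000461 × 27000 / 9.8 = 1.27 mm
PW = 20.82 + 4.53 + 14.86 + 1.27 = 41.48 ≈ 41.5 mm.
Rainfall = ε × PW = 0.19 × 41.5 = 7.9 mm.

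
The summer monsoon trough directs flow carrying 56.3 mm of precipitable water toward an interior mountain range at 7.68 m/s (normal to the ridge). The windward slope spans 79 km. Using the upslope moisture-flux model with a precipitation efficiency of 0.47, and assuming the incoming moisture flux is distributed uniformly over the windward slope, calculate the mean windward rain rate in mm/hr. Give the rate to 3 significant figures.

R ≈ 9.26 mm/hr

Incoming column moisture flux per unit ridge length: F = V × PW = 7.68 × 56.3 = 432.384 mm·m/s.
Spread over the 79 km slope with efficiency ε = 0.47: R = ε·F/W = 0.47 × 432.384 / 79000 m = 2.572e-03 mm/s.
R = 2.572e-03 × 3600 = 9.26 mm/hr.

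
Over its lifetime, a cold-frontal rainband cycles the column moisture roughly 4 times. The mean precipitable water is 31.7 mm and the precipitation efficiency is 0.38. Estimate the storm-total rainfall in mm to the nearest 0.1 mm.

Each cycle deposits ε × PW = 0.38 × 31.7 = 12.046 mm.
Over 4 cycles: 4 × 12.046 = 48.2 mm.

rainfall ≈ 48.2 mm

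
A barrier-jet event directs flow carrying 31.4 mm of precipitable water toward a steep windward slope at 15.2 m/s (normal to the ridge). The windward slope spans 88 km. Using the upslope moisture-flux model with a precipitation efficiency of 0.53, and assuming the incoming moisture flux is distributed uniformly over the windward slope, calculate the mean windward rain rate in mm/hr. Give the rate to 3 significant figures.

Incoming column moisture flux per unit ridge length: F = V × PW = 15.2 × 31.4 = 477.28 mm·m/s.
Spread over the 88 km slope with efficiency ε = 0.53: R = ε·F/W = 0.53 × 477.28 / 88000 m = 2.875e-03 mm/s.
R = 2.875e-03 × 3600 = 10.3 mm/hr.

R ≈ 10.3 mm/hr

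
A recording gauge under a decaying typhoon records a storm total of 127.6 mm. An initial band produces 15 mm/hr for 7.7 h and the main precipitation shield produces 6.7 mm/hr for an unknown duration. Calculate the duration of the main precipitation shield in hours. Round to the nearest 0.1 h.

Known phases: 15 × 7.7 = 115.5 mm.
Remaining depth = 127.6 − 115.5 = 12.1 mm.
Duration = 12.1 / 6.7 = 1.8 h.

duration ≈ 1.8 h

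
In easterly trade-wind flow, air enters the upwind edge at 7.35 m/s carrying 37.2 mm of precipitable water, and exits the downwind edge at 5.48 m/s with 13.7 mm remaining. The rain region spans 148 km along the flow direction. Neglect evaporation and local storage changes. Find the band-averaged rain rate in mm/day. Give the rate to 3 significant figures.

R ≈ 116 mm/day

Column moisture flux per unit crosswind length is F = V × PW.
Inflow: F_in = 7.35 × 37.2 = 273.42 mm·m/s
Outflow: F_out = 5.48 × 13.7 = 75.076 mm·m/s
Steady-state rate R = (F_in − F_out)/L = (273.42 − 75.076) / 148000 m = 1.340e-03 mm/s.
R = 1.340e-03 × 3600 × 24 = 116 mm/day.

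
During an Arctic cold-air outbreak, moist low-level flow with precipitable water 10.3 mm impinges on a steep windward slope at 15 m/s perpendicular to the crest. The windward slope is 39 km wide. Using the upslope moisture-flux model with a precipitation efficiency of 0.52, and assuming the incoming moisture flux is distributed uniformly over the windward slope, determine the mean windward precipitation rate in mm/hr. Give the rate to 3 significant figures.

Incoming column moisture flux per unit ridge length: F = V × PW = 15 × 10.3 = 154.5 mm·m/s.
Spread over the 39 km slope with efficiency ε = 0.52: R = ε·F/W = 0.52 × 154.5 / 39000 m = 2.060e-03 mm/s.
R = 2.060e-03 × 3600 = 7.42 mm/hr.

R ≈ 7.42 mm/hr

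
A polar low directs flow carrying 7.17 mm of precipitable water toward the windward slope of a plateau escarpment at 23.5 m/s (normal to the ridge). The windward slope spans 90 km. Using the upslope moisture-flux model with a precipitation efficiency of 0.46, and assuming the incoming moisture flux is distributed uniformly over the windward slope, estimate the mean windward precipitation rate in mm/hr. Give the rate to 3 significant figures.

R ≈ 3.10 mm/hr

Incoming column moisture flux per unit ridge length: F = V × PW = 23.5 × 7.17 = 168.495 mm·m/s.
Spread over the 90 km slope with efficiency ε = 0.46: R = ε·F/W = 0.46 × 168.495 / 90000 m = 8.612e-04 mm/s.
R = 8.612e-04 × 3600 = 3.10 mm/hr.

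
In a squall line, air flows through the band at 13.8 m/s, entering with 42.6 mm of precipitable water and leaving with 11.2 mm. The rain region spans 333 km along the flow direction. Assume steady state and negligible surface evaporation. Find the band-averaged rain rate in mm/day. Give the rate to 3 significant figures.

R ≈ 112 mm/day

Column moisture flux per unit crosswind length is F = V × PW.
Inflow: F_in = 13.8 × 42.6 = 587.88 mm·m/s
Outflow: F_out = 13.8 × 11.2 = 154.56 mm·m/s
Steady-state rate R = (F_in − F_out)/L = (587.88 − 154.56) / 333000 m = 1.301e-03 mm/s.
R = 1.301e-03 × 3600 × 24 = 112 mm/day.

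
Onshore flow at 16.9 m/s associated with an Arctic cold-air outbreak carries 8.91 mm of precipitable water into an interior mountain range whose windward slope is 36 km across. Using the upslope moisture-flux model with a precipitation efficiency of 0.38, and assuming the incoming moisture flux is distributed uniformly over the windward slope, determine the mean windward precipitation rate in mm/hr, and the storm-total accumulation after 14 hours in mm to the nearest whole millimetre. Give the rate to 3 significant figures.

R ≈ 5.72 mm/hr; total ≈ 80 mm

Incoming column moisture flux per unit ridge length: F = V × PW = 16.9 × 8.91 = 150.579 mm·m/s.
Spread over the 36 km slope with efficiency ε = 0.38: R = ε·F/W = 0.38 × 150.579 / 36000 m = 1.589e-03 mm/s.
R = 1.589e-03 × 3600 = 5.72 mm/hr.
Over 14 h: total = 5.72 × 14 = 80.08 ≈ 80 mm.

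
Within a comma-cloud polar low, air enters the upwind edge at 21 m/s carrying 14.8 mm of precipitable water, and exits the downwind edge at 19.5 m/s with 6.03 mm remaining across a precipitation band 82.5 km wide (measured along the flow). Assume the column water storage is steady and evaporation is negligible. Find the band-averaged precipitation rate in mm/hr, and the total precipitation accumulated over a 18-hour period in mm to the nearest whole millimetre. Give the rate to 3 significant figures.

R ≈ 8.43 mm/hr; total ≈ 152 mm

Column moisture flux per unit crosswind length is F = V × PW.
Inflow: F_in = 21 × 14.8 = 310.8 mm·m/s
Outflow: F_out = 19.5 × 6.03 = 117.585 mm·m/s
Steady-state rate R = (F_in − F_out)/L = (310.8 − 117.585) / 82500 m = 2.342e-03 mm/s.
R = 2.342e-03 × 3600 = 8.43 mm/hr.
Over 18 h: total = 8.43 × 18 = 151.74 ≈ 152 mm.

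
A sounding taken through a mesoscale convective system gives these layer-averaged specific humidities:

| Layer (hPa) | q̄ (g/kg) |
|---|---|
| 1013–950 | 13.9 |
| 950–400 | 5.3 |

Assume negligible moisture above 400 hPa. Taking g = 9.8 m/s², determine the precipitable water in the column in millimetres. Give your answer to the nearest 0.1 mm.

PW ≈ 38.7 mm

Precipitable water is the column-integrated vapour mass per unit area: PW = (1/g) Σ q̄ Δp, with q in kg/kg and Δp in Pa (1 kg/m² of water = 1 mm).
Layer 1013–950 hPa: Δp = 63 hPa = 6300 Pa, q̄ = 0.0139 kg/kg → 0.0139 × 6300 / 9.8 = 8.94 mm
Layer 950–400 hPa: Δp = 550 hPa = 55000 Pa, q̄ = 0.0053 kg/kg → 0.0053 × 55000 / 9.8 = 29.74 mm
PW = 8.94 + 29.74 = 38.68 ≈ 38.7 mm.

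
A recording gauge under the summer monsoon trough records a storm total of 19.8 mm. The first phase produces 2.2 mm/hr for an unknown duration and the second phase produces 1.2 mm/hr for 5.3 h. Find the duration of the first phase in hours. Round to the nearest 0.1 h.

duration ≈ 6.1 h

Known phases: 1.2 × 5.3 = 6.36 mm.
Remaining depth = 19.8 − 6.36 = 13.44 mm.
Duration = 13.44 / 2.2 = 6.1 h.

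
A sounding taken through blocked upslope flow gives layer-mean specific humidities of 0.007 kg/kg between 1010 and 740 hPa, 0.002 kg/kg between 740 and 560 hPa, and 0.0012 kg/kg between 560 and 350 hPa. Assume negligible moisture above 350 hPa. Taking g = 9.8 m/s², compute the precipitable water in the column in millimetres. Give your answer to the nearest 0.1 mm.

Precipitable water is the column-integrated vapour mass per unit area: PW = (1/g) Σ q̄ Δp, with q in kg/kg and Δp in Pa (1 kg/m² of water = 1 mm).
Layer 1010–740 hPa: Δp = 270 hPa = 27000 Pa, q̄ = 0.007 kg/kg → 0.007 × 27000 / 9.8 = 19.29 mm
Layer 740–560 hPa: Δp = 180 hPa = 18000 Pa, q̄ = 0.002 kg/kg → 0.002 × 18000 / 9.8 = 3.67 mm
Layer 560–350 hPa: Δp = 210 hPa = 21000 Pa, q̄ = 0.0012 kg/kg → 0.0012 × 21000 / 9.8 = 2.57 mm
PW = 19.29 + 3.67 + 2.57 = 25.53 ≈ 25.5 mm.

PW ≈ 25.5 mm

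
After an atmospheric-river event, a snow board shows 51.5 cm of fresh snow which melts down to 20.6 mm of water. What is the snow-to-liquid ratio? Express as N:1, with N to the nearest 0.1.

Ratio = snow depth / SWE = 515 mm / 20.6 mm = 25.0, i.e. 25.0:1.

ratio ≈ 25.0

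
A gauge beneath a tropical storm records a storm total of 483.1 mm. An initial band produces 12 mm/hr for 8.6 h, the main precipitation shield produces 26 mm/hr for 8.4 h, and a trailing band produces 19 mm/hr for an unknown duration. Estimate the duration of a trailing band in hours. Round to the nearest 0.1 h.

Known phases: 12 × 8.6 + 26 × 8.4 = 103.2 + 218.4 = 321.6 mm.
Remaining depth = 483.1 − 321.6 = 161.5 mm.
Duration = 161.5 / 19 = 8.5 h.

duration ≈ 8.5 h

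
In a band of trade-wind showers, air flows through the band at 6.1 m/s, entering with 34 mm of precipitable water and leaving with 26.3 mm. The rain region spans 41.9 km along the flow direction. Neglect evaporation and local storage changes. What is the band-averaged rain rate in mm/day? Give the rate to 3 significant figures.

R ≈ 96.9 mm/day

Column moisture flux per unit crosswind length is F = V × PW.
Inflow: F_in = 6.1 × 34 = 207.4 mm·m/s
Outflow: F_out = 6.1 × 26.3 = 160.43 mm·m/s
Steady-state rate R = (F_in − F_out)/L = (207.4 − 160.43) / 41900 m = 1.121e-03 mm/s.
R = 1.121e-03 × 3600 × 24 = 96.9 mm/day.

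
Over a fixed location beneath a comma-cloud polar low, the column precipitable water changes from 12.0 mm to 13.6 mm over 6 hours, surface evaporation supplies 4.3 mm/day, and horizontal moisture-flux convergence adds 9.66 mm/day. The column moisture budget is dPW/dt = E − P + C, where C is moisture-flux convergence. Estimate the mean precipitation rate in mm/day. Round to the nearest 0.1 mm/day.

P ≈ 7.6 mm/day

dPW/dt = (13.6 − 12.0) mm / (6/24 day) = +6.400 mm/day.
P = E + C − dPW/dt = 4.3 + (9.66) − (+6.400) = 7.6 mm/day.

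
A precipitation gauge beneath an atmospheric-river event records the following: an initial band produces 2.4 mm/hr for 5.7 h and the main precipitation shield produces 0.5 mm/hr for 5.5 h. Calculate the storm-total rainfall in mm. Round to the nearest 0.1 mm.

Total = Σ Rᵢ Δtᵢ = 2.4 × 5.7 + 0.5 × 5.5
      = 13.68 + 2.75 = 16.4 mm.

total ≈ 16.4 mm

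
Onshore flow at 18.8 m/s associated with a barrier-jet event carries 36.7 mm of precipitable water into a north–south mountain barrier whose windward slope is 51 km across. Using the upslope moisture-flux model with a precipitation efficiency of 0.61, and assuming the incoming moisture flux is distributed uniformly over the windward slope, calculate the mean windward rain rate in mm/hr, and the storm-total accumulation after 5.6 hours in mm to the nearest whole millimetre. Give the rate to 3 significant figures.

R ≈ 29.7 mm/hr; total ≈ 166 mm

Incoming column moisture flux per unit ridge length: F = V × PW = 18.8 × 36.7 = 689.96 mm·m/s.
Spread over the 51 km slope with efficiency ε = 0.61: R = ε·F/W = 0.61 × 689.96 / 51000 m = 8.252e-03 mm/s.
R = 8.252e-03 × 3600 = 29.7 mm/hr.
Over 5.6 h: total = 29.7 × 5.6 = 166.32 ≈ 166 mm.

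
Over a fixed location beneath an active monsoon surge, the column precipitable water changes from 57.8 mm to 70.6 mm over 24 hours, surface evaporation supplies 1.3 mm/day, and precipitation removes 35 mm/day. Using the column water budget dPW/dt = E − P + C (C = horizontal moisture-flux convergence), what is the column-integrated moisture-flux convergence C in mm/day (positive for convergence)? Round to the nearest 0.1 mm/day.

dPW/dt = (70.6 − 57.8) mm / (24/24 day) = +12.800 mm/day.
C = dPW/dt − E + P = (+12.800) − 1.3 + 35 = 46.5 mm/day.

C ≈ 46.5 mm/day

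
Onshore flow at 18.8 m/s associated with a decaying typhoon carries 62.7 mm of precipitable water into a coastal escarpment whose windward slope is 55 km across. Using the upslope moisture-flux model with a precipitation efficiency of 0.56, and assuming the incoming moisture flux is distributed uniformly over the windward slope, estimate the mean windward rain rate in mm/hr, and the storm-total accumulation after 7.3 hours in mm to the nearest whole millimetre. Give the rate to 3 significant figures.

Incoming column moisture flux per unit ridge length: F = V × PW = 18.8 × 62.7 = 1178.76 mm·m/s.
Spread over the 55 km slope with efficiency ε = 0.56: R = ε·F/W = 0.56 × 1178.76 / 55000 m = 1.200e-02 mm/s.
R = 1.200e-02 × 3600 = 43.2 mm/hr.
Over 7.3 h: total = 43.2 × 7.3 = 315.36 ≈ 315 mm.

R ≈ 43.2 mm/hr; total ≈ 315 mm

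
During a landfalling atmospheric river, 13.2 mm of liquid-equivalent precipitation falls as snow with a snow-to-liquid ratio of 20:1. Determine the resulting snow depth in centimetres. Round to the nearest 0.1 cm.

snow depth ≈ 26.4 cm

Snow depth = liquid × ratio = 13.2 mm × 20 = 264 mm = 26.4 cm.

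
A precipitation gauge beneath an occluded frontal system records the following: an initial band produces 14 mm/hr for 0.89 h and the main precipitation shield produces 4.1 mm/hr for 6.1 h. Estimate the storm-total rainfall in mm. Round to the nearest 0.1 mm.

Total = Σ Rᵢ Δtᵢ = 14 × 0.89 + 4.1 × 6.1
      = 12.46 + 25.01 = 37.5 mm.

total ≈ 37.5 mm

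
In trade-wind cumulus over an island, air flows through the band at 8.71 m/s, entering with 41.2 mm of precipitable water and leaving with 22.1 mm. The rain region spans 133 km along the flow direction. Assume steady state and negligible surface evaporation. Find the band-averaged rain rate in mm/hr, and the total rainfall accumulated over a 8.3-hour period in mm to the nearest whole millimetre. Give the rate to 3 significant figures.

Column moisture flux per unit crosswind length is F = V × PW.
Inflow: F_in = 8.71 × 41.2 = 358.852 mm·m/s
Outflow: F_out = 8.71 × 22.1 = 192.491 mm·m/s
Steady-state rate R = (F_in − F_out)/L = (358.852 − 192.491) / 133000 m = 1.251e-03 mm/s.
R = 1.251e-03 × 3600 = 4.50 mm/hr.
Over 8.3 h: total = 4.50 × 8.3 = 37.35 ≈ 37 mm.

R ≈ 4.50 mm/hr; total ≈ 37 mm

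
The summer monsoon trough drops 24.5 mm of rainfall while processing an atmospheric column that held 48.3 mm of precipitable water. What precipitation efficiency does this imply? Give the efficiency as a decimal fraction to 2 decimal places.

ε = rainfall / PW = 24.5 / 48.3 = 0.51.

ε ≈ 0.51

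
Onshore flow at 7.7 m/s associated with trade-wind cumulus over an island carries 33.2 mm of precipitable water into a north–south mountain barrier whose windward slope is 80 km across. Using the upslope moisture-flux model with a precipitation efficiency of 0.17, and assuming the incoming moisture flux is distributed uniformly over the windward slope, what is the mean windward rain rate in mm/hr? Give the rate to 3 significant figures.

R ≈ 1.96 mm/hr

Incoming column moisture flux per unit ridge length: F = V × PW = 7.7 × 33.2 = 255.64 mm·m/s.
Spread over the 80 km slope with efficiency ε = 0.17: R = ε·F/W = 0.17 × 255.64 / 80000 m = 5.432e-04 mm/s.
R = 5.432e-04 × 3600 = 1.96 mm/hr.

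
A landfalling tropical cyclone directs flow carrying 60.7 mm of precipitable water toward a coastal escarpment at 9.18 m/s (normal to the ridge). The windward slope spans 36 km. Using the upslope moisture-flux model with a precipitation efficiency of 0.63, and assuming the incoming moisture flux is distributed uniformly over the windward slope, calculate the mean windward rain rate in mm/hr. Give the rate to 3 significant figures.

R ≈ 35.1 mm/hr

Incoming column moisture flux per unit ridge length: F = V × PW = 9.18 × 60.7 = 557.226 mm·m/s.
Spread over the 36 km slope with efficiency ε = 0.63: R = ε·F/W = 0.63 × 557.226 / 36000 m = 9.751e-03 mm/s.
R = 9.751e-03 × 3600 = 35.1 mm/hr.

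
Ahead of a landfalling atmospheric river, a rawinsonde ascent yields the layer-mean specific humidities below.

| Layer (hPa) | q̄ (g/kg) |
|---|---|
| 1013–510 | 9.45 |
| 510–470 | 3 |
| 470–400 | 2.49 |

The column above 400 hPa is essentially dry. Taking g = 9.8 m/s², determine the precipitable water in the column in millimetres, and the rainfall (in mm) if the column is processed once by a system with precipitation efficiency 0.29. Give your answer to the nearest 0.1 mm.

Precipitable water is the column-integrated vapour mass per unit area: PW = (1/g) Σ q̄ Δp, with q in kg/kg and Δp in Pa (1 kg/m² of water = 1 mm).
Layer 1013–510 hPa: Δp = 503 hPa = 50300 Pa, q̄ = 0.00945 kg/kg → 0.00945 × 50300 / 9.8 = 48.50 mm
Layer 510–470 hPa: Δp = 40 hPa = 4000 Pa, q̄ = 0.003 kg/kg → 0.003 × 4000 / 9.8 = 1.22 mm
Layer 470–400 hPa: Δp = 70 hPa = 7000 Pa, q̄ = 0.00249 kg/kg → 0.00249 × 7000 / 9.8 = 1.78 mm
PW = 48.50 + 1.22 + 1.78 = 51.50 ≈ 51.5 mm.
Rainfall = ε × PW = 0.29 × 51.5 = 14.9 mm.

PW ≈ 51.5 mm; rainfall ≈ 14.9 mm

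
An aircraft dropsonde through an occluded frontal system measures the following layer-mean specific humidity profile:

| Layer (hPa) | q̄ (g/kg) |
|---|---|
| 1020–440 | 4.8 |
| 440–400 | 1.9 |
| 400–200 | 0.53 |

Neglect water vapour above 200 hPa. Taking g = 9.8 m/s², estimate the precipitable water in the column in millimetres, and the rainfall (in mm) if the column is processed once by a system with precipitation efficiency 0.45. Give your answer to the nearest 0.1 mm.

PW ≈ 30.3 mm; rainfall ≈ 13.6 mm

Precipitable water is the column-integrated vapour mass per unit area: PW = (1/g) Σ q̄ Δp, with q in kg/kg and Δp in Pa (1 kg/m² of water = 1 mm).
Layer 1020–440 hPa: Δp = 580 hPa = 58000 Pa, q̄ = 0.0048 kg/kg → 0.0048 × 58000 / 9.8 = 28.41 mm
Layer 440–400 hPa: Δp = 40 hPa = 4000 Pa, q̄ = 0.0019 kg/kg → 0.0019 × 4000 / 9.8 = 0.78 mm
Layer 400–200 hPa: Δp = 200 hPa = 20000 Pa, q̄ = 0.00053 kg/kg → 0.00053 × 20000 / 9.8 = 1.08 mm
PW = 28.41 + 0.78 + 1.08 = 30.27 ≈ 30.3 mm.
Rainfall = ε × PW = 0.45 × 30.3 = 13.6 mm.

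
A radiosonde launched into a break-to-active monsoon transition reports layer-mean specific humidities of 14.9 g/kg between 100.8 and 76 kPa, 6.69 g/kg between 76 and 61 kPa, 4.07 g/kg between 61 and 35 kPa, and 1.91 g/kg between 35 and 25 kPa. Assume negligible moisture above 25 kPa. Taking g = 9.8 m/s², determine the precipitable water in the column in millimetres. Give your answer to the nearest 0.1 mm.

PW ≈ 60.7 mm

Precipitable water is the column-integrated vapour mass per unit area: PW = (1/g) Σ q̄ Δp, with q in kg/kg and Δp in Pa (1 kg/m² of water = 1 mm).
Layer 100.8–76 kPa: Δp = 248 hPa = 24800 Pa, q̄ = 0.0149 kg/kg → 0.0149 × 24800 / 9.8 = 37.71 mm
Layer 76–61 kPa: Δp = 150 hPa = 15000 Pa, q̄ = 0.00669 kg/kg → 0.00669 × 15000 / 9.8 = 10.24 mm
Layer 61–35 kPa: Δp = 260 hPa = 26000 Pa, q̄ = 0.00407 kg/kg → 0.00407 × 26000 / 9.8 = 10.80 mm
Layer 35–25 kPa: Δp = 100 hPa = 10000 Pa, q̄ = 0.00191 kg/kg → 0.00191 × 10000 / 9.8 = 1.95 mm
PW = 37.71 + 10.24 + 10.80 + 1.95 = 60.70 ≈ 60.7 mm.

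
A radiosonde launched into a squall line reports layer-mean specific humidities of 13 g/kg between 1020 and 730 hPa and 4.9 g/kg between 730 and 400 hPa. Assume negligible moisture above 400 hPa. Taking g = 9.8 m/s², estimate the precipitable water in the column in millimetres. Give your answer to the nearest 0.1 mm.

PW ≈ 55.0 mm

Precipitable water is the column-integrated vapour mass per unit area: PW = (1/g) Σ q̄ Δp, with q in kg/kg and Δp in Pa (1 kg/m² of water = 1 mm).
Layer 1020–730 hPa: Δp = 290 hPa = 29000 Pa, q̄ = 0.013 kg/kg → 0.013 × 29000 / 9.8 = 38.47 mm
Layer 730–400 hPa: Δp = 330 hPa = 33000 Pa, q̄ = 0.0049 kg/kg → 0.0049 × 33000 / 9.8 = 16.50 mm
PW = 38.47 + 16.50 = 54.97 ≈ 55.0 mm.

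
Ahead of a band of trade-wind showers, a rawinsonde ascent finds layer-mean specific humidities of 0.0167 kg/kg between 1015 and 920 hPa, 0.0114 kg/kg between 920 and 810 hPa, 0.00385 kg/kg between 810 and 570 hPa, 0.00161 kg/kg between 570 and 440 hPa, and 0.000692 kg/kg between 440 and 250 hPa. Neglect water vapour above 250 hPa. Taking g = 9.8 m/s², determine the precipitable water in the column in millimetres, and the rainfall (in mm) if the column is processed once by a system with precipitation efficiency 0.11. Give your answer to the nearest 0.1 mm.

Precipitable water is the column-integrated vapour mass per unit area: PW = (1/g) Σ q̄ Δp, with q in kg/kg and Δp in Pa (1 kg/m² of water = 1 mm).
Layer 1015–920 hPa: Δp = 95 hPa = 9500 Pa, q̄ = 0.0167 kg/kg → 0.0167 × 9500 / 9.8 = 16.19 mm
Layer 920–810 hPa: Δp = 110 hPa = 11000 Pa, q̄ = 0.0114 kg/kg → 0.0114 × 11000 / 9.8 = 12.80 mm
Layer 810–570 hPa: Δp = 240 hPa = 24000 Pa, q̄ = 0.00385 kg/kg → 0.00385 × 24000 / 9.8 = 9.43 mm
Layer 570–440 hPa: Δp = 130 hPa = 13000 Pa, q̄ = 0.00161 kg/kg → 0.00161 × 13000 / 9.8 = 2.14 mm
Layer 440–250 hPa: Δp = 190 hPa = 19000 Pa, q̄ = 0.000692 kg/kg → 0.000692 × 19000 / 9.8 = 1.34 mm
PW = 16.19 + 12.80 + 9.43 + 2.14 + 1.34 = 41.90 ≈ 41.9 mm.
Rainfall = ε × PW = 0.11 × 41.9 = 4.6 mm.

PW ≈ 41.9 mm; rainfall ≈ 4.6 mm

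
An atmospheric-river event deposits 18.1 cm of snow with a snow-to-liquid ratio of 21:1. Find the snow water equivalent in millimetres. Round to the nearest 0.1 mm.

SWE ≈ 8.6 mm

SWE = snow depth / ratio = 18.1 cm / 21 = 0.862 cm = 8.6 mm.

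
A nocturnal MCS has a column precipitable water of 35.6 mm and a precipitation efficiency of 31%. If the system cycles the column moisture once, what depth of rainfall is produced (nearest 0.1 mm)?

Rainfall = ε × PW = 0.31 × 35.6 = 11.0 mm.

rainfall ≈ 11.0 mm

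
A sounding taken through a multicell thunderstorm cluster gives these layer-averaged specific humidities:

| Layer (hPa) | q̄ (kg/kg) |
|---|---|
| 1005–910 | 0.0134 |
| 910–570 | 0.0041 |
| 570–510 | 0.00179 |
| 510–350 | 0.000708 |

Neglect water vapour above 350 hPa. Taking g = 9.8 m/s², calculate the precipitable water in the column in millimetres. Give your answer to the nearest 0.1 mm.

Precipitable water is the column-integrated vapour mass per unit area: PW = (1/g) Σ q̄ Δp, with q in kg/kg and Δp in Pa (1 kg/m² of water = 1 mm).
Layer 1005–910 hPa: Δp = 95 hPa = 9500 Pa, q̄ = 0.0134 kg/kg → 0.0134 × 9500 / 9.8 = 12.99 mm
Layer 910–570 hPa: Δp = 340 hPa = 34000 Pa, q̄ = 0.0041 kg/kg → 0.0041 × 34000 / 9.8 = 14.22 mm
Layer 570–510 hPa: Δp = 60 hPa = 6000 Pa, q̄ = 0.00179 kg/kg → 0.00179 × 6000 / 9.8 = 1.10 mm
Layer 510–350 hPa: Δp = 160 hPa = 16000 Pa, q̄ = 0.000708 kg/kg → 0.000708 × 16000 / 9.8 = 1.16 mm
PW = 12.99 + 14.22 + 1.10 + 1.16 = 29.47 ≈ 29.5 mm.

PW ≈ 29.5 mm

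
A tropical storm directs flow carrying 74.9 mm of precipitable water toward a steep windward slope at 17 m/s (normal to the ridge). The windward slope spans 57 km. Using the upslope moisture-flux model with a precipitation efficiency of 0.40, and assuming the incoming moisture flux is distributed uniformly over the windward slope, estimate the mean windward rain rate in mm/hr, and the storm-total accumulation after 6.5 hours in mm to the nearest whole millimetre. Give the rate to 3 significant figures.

R ≈ 32.2 mm/hr; total ≈ 209 mm

Incoming column moisture flux per unit ridge length: F = V × PW = 17 × 74.9 = 1273.3 mm·m/s.
Spread over the 57 km slope with efficiency ε = 0.40: R = ε·F/W = 0.40 × 1273.3 / 57000 m = 8.935e-03 mm/s.
R = 8.935e-03 × 3600 = 32.2 mm/hr.
Over 6.5 h: total = 32.2 × 6.5 = 209.3 ≈ 209 mm.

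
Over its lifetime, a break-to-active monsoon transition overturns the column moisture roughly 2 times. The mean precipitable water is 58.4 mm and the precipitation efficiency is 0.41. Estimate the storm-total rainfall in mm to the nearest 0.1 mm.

rainfall ≈ 47.9 mm

Each cycle deposits ε × PW = 0.41 × 58.4 = 23.944 mm.
Over 2 cycles: 2 × 23.944 = 47.9 mm.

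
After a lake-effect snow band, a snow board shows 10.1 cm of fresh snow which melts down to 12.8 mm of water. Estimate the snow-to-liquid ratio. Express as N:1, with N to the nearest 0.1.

Ratio = snow depth / SWE = 101 mm / 12.8 mm = 7.9, i.e. 7.9:1.

ratio ≈ 7.9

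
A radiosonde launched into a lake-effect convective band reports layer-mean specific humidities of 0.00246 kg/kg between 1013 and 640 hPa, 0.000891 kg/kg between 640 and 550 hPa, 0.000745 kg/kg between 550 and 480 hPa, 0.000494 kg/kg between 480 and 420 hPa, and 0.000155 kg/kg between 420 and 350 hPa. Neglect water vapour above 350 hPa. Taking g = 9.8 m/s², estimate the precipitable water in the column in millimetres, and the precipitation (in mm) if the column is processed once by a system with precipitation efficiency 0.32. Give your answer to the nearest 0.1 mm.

PW ≈ 11.1 mm; precipitation ≈ 3.6 mm

Precipitable water is the column-integrated vapour mass per unit area: PW = (1/g) Σ q̄ Δp, with q in kg/kg and Δp in Pa (1 kg/m² of water = 1 mm).
Layer 1013–640 hPa: Δp = 373 hPa = 37300 Pa, q̄ = 0.00246 kg/kg → 0.00246 × 37300 / 9.8 = 9.36 mm
Layer 640–550 hPa: Δp = 90 hPa = 9000 Pa, q̄ = 0.000891 kg/kg → 0.000891 × 9000 / 9.8 = 0.82 mm
Layer 550–480 hPa: Δp = 70 hPa = 7000 Pa, q̄ = 0.000745 kg/kg → 0.000745 × 7000 / 9.8 = 0.53 mm
Layer 480–420 hPa: Δp = 60 hPa = 6000 Pa, q̄ = 0.000494 kg/kg → 0.000494 × 6000 / 9.8 = 0.30 mm
Layer 420–350 hPa: Δp = 70 hPa = 7000 Pa, q̄ = 0.000155 kg/kg → 0.000155 × 7000 / 9.8 = 0.11 mm
PW = 9.36 + 0.82 + 0.53 + 0.30 + 0.11 = 11.12 ≈ 11.1 mm.
Precipitation = ε × PW = 0.32 × 11.1 = 3.6 mm.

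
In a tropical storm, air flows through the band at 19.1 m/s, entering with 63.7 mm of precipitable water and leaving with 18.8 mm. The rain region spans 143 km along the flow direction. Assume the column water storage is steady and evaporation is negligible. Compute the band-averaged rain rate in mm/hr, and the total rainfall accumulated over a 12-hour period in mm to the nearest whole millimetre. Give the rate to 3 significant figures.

Column moisture flux per unit crosswind length is F = V × PW.
Inflow: F_in = 19.1 × 63.7 = 1216.67 mm·m/s
Outflow: F_out = 19.1 × 18.8 = 359.08 mm·m/s
Steady-state rate R = (F_in − F_out)/L = (1216.67 − 359.08) / 143000 m = 5.997e-03 mm/s.
R = 5.997e-03 × 3600 = 21.6 mm/hr.
Over 12 h: total = 21.6 × 12 = 259.2 ≈ 259 mm.

R ≈ 21.6 mm/hr; total ≈ 259 mm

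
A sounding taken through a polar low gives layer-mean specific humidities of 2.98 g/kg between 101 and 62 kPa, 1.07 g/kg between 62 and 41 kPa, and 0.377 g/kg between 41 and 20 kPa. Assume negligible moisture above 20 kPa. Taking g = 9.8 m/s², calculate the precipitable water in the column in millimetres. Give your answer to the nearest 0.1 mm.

PW ≈ 15.0 mm

Precipitable water is the column-integrated vapour mass per unit area: PW = (1/g) Σ q̄ Δp, with q in kg/kg and Δp in Pa (1 kg/m² of water = 1 mm).
Layer 101–62 kPa: Δp = 390 hPa = 39000 Pa, q̄ = 0.00298 kg/kg → 0.00298 × 39000 / 9.8 = 11.86 mm
Layer 62–41 kPa: Δp = 210 hPa = 21000 Pa, q̄ = 0.00107 kg/kg → 0.00107 × 21000 / 9.8 = 2.29 mm
Layer 41–20 kPa: Δp = 210 hPa = 21000 Pa, q̄ = 0.000377 kg/kg → 0.000377 × 21000 / 9.8 = 0.81 mm
PW = 11.86 + 2.29 + 0.81 = 14.96 ≈ 15.0 mm.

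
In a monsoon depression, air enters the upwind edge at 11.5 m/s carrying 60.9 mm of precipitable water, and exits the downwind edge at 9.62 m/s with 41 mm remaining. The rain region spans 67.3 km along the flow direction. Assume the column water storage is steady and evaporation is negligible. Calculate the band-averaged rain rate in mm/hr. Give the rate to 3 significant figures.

R ≈ 16.4 mm/hr

Column moisture flux per unit crosswind length is F = V × PW.
Inflow: F_in = 11.5 × 60.9 = 700.35 mm·m/s
Outflow: F_out = 9.62 × 41 = 394.42 mm·m/s
Steady-state rate R = (F_in − F_out)/L = (700.35 − 394.42) / 67300 m = 4.546e-03 mm/s.
R = 4.546e-03 × 3600 = 16.4 mm/hr.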